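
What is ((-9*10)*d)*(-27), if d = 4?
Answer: 9720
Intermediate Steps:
((-9*10)*d)*(-27) = (-9*10*4)*(-27) = -90*4*(-27) = -360*(-27) = 9720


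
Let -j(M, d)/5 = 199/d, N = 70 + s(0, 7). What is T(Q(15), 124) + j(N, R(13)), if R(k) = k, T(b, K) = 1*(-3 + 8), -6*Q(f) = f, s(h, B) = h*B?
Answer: -930/13 ≈ -71.538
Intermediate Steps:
s(h, B) = B*h
Q(f) = -f/6
T(b, K) = 5 (T(b, K) = 1*5 = 5)
N = 70 (N = 70 + 7*0 = 70 + 0 = 70)
j(M, d) = -995/d
T(Q(15), 124) + j(N, R(13)) = 5 - 995/13 = -930/13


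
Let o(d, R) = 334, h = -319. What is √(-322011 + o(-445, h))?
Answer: I*√321677 ≈ 567.17*I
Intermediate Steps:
√(-322011 + o(-445, h)) = √(-322011 + 334) = √(-321677) = I*√321677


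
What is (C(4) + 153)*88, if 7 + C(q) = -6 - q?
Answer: 11968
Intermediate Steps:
C(q) = -13 - q (C(q) = -7 + (-6 - q) = -13 - q)
(C(4) + 153)*88 = ((-13 - 1*4) + 153)*88 = ((-13 - 4) + 153)*88 = (-17 + 153)*88 = 136*88 = 11968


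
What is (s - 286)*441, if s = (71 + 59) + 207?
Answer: 22491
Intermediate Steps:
s = 337 (s = 130 + 207 = 337)
(s - 286)*441 = (337 - 286)*441 = 51*441 = 22491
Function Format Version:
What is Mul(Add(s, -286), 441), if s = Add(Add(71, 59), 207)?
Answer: 22491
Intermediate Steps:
s = 337 (s = Add(130, 207) = 337)
Mul(Add(s, -286), 441) = Mul(Add(337, -286), 441) = Mul(51, 441) = 22491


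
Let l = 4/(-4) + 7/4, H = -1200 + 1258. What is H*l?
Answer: 87/2 ≈ 43.500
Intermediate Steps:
H = 58
l = ¾ (l = 4*(-¼) + 7*(¼) = -1 + 7/4 = ¾ ≈ 0.75000)
H*l = 58*(¾) = 87/2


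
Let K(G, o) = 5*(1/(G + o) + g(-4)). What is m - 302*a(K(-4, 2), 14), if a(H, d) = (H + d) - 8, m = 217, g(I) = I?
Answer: 5200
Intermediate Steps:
K(G, o) = -20 + 5/(G + o) (K(G, o) = 5*(1/(G + o) - 4) = 5*(-4 + 1/(G + o)) = -20 + 5/(G + o))
a(H, d) = -8 + H + d
m - 302*a(K(-4, 2), 14) = 217 - 302*(-8 + 5*(1 - 4*(-4) - 4*2)/(-4 + 2) + 14) = 217 - 302*(-8 + 5*(1 + 16 - 8)/(-2) + 14) = 217 - 302*(-8 + 5*(-1/2)*9 + 14) = 217 - 302*(-8 - 45/2 + 14) = 217 - 302*(-33/2) = 217 + 4983 = 5200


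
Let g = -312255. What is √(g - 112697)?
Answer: 22*I*√878 ≈ 651.88*I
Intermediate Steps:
√(g - 112697) = √(-312255 - 112697) = √(-424952) = 22*I*√878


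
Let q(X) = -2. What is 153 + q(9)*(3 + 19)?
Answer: 109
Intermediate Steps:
153 + q(9)*(3 + 19) = 153 - 2*(3 + 19) = 153 - 2*22 = 153 - 44 = 109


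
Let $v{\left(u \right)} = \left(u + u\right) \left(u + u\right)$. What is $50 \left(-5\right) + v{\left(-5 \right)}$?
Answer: $-150$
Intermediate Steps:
$v{\left(u \right)} = 4 u^{2}$ ($v{\left(u \right)} = 2 u 2 u = 4 u^{2}$)
$50 \left(-5\right) + v{\left(-5 \right)} = 50 \left(-5\right) + 4 \left(-5\right)^{2} = -250 + 4 \cdot 25 = -250 + 100 = -150$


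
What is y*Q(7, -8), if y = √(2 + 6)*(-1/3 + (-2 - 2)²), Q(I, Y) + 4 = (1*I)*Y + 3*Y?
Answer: -2632*√2 ≈ -3722.2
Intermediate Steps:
Q(I, Y) = -4 + 3*Y + I*Y (Q(I, Y) = -4 + ((1*I)*Y + 3*Y) = -4 + (I*Y + 3*Y) = -4 + (3*Y + I*Y) = -4 + 3*Y + I*Y)
y = 94*√2/3 (y = √8*(-1*⅓ + (-4)²) = (2*√2)*(-⅓ + 16) = (2*√2)*(47/3) = 94*√2/3 ≈ 44.312)
y*Q(7, -8) = (94*√2/3)*(-4 + 3*(-8) + 7*(-8)) = (94*√2/3)*(-4 - 24 - 56) = (94*√2/3)*(-84) = -2632*√2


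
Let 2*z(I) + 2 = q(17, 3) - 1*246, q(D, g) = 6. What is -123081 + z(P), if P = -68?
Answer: -123202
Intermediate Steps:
z(I) = -121 (z(I) = -1 + (6 - 1*246)/2 = -1 + (6 - 246)/2 = -1 + (1/2)*(-240) = -1 - 120 = -121)
-123081 + z(P) = -123081 - 121 = -123202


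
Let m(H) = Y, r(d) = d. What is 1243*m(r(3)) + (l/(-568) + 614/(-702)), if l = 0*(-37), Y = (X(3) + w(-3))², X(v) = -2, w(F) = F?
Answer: 10907018/351 ≈ 31074.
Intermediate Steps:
Y = 25 (Y = (-2 - 3)² = (-5)² = 25)
m(H) = 25
l = 0
1243*m(r(3)) + (l/(-568) + 614/(-702)) = 1243*25 + (0/(-568) + 614/(-702)) = 31075 + (0*(-1/568) + 614*(-1/702)) = 31075 + (0 - 307/351) = 31075 - 307/351 = 10907018/351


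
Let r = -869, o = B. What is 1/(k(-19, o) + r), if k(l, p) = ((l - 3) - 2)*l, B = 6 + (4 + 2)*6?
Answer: -1/413 ≈ -0.0024213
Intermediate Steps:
B = 42 (B = 6 + 6*6 = 6 + 36 = 42)
o = 42
k(l, p) = l*(-5 + l) (k(l, p) = ((-3 + l) - 2)*l = (-5 + l)*l = l*(-5 + l))
1/(k(-19, o) + r) = 1/(-19*(-5 - 19) - 869) = 1/(-19*(-24) - 869) = 1/(456 - 869) = 1/(-413) = -1/413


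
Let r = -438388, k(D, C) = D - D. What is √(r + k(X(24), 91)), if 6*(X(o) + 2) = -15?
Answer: 2*I*√109597 ≈ 662.11*I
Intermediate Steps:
X(o) = -9/2 (X(o) = -2 + (⅙)*(-15) = -2 - 5/2 = -9/2)
k(D, C) = 0
√(r + k(X(24), 91)) = √(-438388 + 0) = √(-438388) = 2*I*√109597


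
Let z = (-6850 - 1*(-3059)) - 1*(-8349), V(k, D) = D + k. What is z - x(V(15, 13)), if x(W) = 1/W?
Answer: 127623/28 ≈ 4558.0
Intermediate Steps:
z = 4558 (z = (-6850 + 3059) + 8349 = -3791 + 8349 = 4558)
z - x(V(15, 13)) = 4558 - 1/(13 + 15) = 4558 - 1/28 = 127623/28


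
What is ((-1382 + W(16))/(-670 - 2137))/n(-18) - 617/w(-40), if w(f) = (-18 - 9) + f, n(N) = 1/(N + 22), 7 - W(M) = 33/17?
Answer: 5102281/456739 ≈ 11.171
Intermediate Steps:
W(M) = 86/17 (W(M) = 7 - 33/17 = 86/17)
n(N) = 1/(22 + N)
w(f) = -27 + f
((-1382 + W(16))/(-670 - 2137))/n(-18) - 617/w(-40) = ((-1382 + 86/17)/(-670 - 2137))/(1/(22 - 18)) - 617/(-27 - 40) = (-23408/17/(-2807))/(1/4) - 617/(-67) = (-23408/17*(-1/2807))/(¼) - 617*(-1/67) = (3344/6817)*4 + 617/67 = 13376/6817 + 617/67 = 5102281/456739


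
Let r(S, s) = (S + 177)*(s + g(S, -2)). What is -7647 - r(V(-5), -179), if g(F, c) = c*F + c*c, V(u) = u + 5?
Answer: 23328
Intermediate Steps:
V(u) = 5 + u
g(F, c) = c**2 + F*c (g(F, c) = F*c + c**2 = c**2 + F*c)
r(S, s) = (177 + S)*(4 + s - 2*S) (r(S, s) = (S + 177)*(s - 2*(S - 2)) = (177 + S)*(s - 2*(-2 + S)) = (177 + S)*(s + (4 - 2*S)) = (177 + S)*(4 + s - 2*S))
-7647 - r(V(-5), -179) = -7647 - (708 - 350*(5 - 5) - 2*(5 - 5)**2 + 177*(-179) + (5 - 5)*(-179)) = -7647 - (708 - 350*0 - 2*0**2 - 31683 + 0*(-179)) = -7647 - (708 + 0 - 2*0 - 31683 + 0) = -7647 - (708 + 0 + 0 - 31683 + 0) = -7647 - 1*(-30975) = -7647 + 30975 = 23328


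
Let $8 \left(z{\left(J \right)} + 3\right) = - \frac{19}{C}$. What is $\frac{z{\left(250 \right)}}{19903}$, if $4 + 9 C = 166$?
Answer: $- \frac{451}{2866032} \approx -0.00015736$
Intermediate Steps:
$C = 18$ ($C = - \frac{4}{9} + \frac{1}{9} \cdot 166 = - \frac{4}{9} + \frac{166}{9} = 18$)
$z{\left(J \right)} = - \frac{451}{144}$ ($z{\left(J \right)} = -3 + \frac{\left(-19\right) \frac{1}{18}}{8} = -3 + \frac{1}{8} \left(- \frac{19}{18}\right) = -3 - \frac{19}{144} = - \frac{451}{144}$)
$\frac{z{\left(250 \right)}}{19903} = - \frac{451}{144 \cdot 19903} = \left(- \frac{451}{144}\right) \frac{1}{19903} = - \frac{451}{2866032}$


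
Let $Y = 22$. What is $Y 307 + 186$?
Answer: $6940$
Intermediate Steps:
$Y 307 + 186 = 22 \cdot 307 + 186 = 6754 + 186 = 6940$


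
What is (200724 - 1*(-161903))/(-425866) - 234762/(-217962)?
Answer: 3489707953/15470434182 ≈ 0.22557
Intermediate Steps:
(200724 - 1*(-161903))/(-425866) - 234762/(-217962) = (200724 + 161903)*(-1/425866) - 234762*(-1/217962) = 362627*(-1/425866) + 39127/36327 = -362627/425866 + 39127/36327 = 3489707953/15470434182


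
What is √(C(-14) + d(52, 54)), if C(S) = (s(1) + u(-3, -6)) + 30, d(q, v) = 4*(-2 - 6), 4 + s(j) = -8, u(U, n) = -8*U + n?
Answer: 2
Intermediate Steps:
u(U, n) = n - 8*U
s(j) = -12 (s(j) = -4 - 8 = -12)
d(q, v) = -32 (d(q, v) = 4*(-8) = -32)
C(S) = 36 (C(S) = (-12 + (-6 - 8*(-3))) + 30 = (-12 + (-6 + 24)) + 30 = (-12 + 18) + 30 = 6 + 30 = 36)
√(C(-14) + d(52, 54)) = √(36 - 32) = √4 = 2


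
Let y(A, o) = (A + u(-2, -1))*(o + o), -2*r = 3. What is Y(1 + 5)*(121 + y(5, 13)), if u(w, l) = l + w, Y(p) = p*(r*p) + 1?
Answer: -9169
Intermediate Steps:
r = -3/2 (r = -1/2*3 = -3/2 ≈ -1.5000)
Y(p) = 1 - 3*p**2/2 (Y(p) = p*(-3*p/2) + 1 = -3*p**2/2 + 1 = 1 - 3*p**2/2)
y(A, o) = 2*o*(-3 + A) (y(A, o) = (A + (-1 - 2))*(o + o) = (A - 3)*(2*o) = (-3 + A)*(2*o) = 2*o*(-3 + A))
Y(1 + 5)*(121 + y(5, 13)) = (1 - 3*(1 + 5)**2/2)*(121 + 2*13*(-3 + 5)) = (1 - 3/2*6**2)*(121 + 2*13*2) = (1 - 3/2*36)*(121 + 52) = (1 - 54)*173 = -53*173 = -9169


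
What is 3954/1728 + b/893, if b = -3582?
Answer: -443129/257184 ≈ -1.7230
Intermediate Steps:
3954/1728 + b/893 = 3954/1728 - 3582/893 = 3954*(1/1728) - 3582*1/893 = 659/288 - 3582/893 = -443129/257184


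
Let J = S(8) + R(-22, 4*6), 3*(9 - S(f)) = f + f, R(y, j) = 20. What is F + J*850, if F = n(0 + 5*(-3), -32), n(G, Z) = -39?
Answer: 60233/3 ≈ 20078.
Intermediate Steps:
S(f) = 9 - 2*f/3 (S(f) = 9 - (f + f)/3 = 9 - 2*f/3)
F = -39
J = 71/3 (J = (9 - 2/3*8) + 20 = (9 - 16/3) + 20 = 11/3 + 20 = 71/3 ≈ 23.667)
F + J*850 = -39 + (71/3)*850 = -39 + 60350/3 = 60233/3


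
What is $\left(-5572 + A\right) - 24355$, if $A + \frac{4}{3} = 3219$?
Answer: $- \frac{80128}{3} \approx -26709.0$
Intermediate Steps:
$A = \frac{9653}{3}$ ($A = - \frac{4}{3} + 3219 = \frac{9653}{3} \approx 3217.7$)
$\left(-5572 + A\right) - 24355 = \left(-5572 + \frac{9653}{3}\right) - 24355 = - \frac{7063}{3} - 24355 = - \frac{80128}{3}$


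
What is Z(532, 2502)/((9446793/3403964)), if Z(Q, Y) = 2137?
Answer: 7274271068/9446793 ≈ 770.03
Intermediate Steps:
Z(532, 2502)/((9446793/3403964)) = 2137/((9446793/3403964)) = 2137/((9446793*(1/3403964))) = 2137/(9446793/3403964) = 2137*(3403964/9446793) = 7274271068/9446793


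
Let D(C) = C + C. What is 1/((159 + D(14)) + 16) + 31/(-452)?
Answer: -5841/91756 ≈ -0.063658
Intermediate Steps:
D(C) = 2*C
1/((159 + D(14)) + 16) + 31/(-452) = 1/((159 + 2*14) + 16) + 31/(-452) = 1/((159 + 28) + 16) + 31*(-1/452) = 1/(187 + 16) - 31/452 = 1/203 - 31/452 = -5841/91756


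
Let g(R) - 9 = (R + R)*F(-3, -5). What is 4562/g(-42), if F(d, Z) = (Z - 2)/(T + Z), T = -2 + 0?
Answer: -4562/75 ≈ -60.827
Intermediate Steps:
T = -2
F(d, Z) = 1 (F(d, Z) = (Z - 2)/(-2 + Z) = (-2 + Z)/(-2 + Z) = 1)
g(R) = 9 + 2*R (g(R) = 9 + (R + R)*1 = 9 + (2*R)*1 = 9 + 2*R)
4562/g(-42) = 4562/(9 + 2*(-42)) = 4562/(9 - 84) = 4562/(-75) = 4562*(-1/75) = -4562/75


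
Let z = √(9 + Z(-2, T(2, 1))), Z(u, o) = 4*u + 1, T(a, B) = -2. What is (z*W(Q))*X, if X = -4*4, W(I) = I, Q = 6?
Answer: -96*√2 ≈ -135.76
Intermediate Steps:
Z(u, o) = 1 + 4*u
X = -16
z = √2 (z = √(9 + (1 + 4*(-2))) = √(9 + (1 - 8)) = √(9 - 7) = √2 ≈ 1.4142)
(z*W(Q))*X = (√2*6)*(-16) = (6*√2)*(-16) = -96*√2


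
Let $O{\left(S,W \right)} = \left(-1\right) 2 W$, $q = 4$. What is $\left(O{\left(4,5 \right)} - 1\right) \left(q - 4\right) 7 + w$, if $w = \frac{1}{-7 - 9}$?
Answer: $- \frac{1}{16} \approx -0.0625$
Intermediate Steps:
$O{\left(S,W \right)} = - 2 W$
$w = - \frac{1}{16}$ ($w = \frac{1}{-16} = - \frac{1}{16} \approx -0.0625$)
$\left(O{\left(4,5 \right)} - 1\right) \left(q - 4\right) 7 + w = \left(\left(-2\right) 5 - 1\right) \left(4 - 4\right) 7 - \frac{1}{16} = \left(-10 - 1\right) 0 \cdot 7 - \frac{1}{16} = \left(-11\right) 0 \cdot 7 - \frac{1}{16} = 0 \cdot 7 - \frac{1}{16} = 0 - \frac{1}{16} = - \frac{1}{16}$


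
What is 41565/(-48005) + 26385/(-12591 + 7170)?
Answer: -99462386/17349007 ≈ -5.7330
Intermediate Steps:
41565/(-48005) + 26385/(-12591 + 7170) = 41565*(-1/48005) + 26385/(-5421) = -8313/9601 + 26385*(-1/5421) = -8313/9601 - 8795/1807 = -99462386/17349007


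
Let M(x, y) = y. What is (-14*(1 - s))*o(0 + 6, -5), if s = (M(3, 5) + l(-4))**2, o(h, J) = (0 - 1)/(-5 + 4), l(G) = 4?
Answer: 1120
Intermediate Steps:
o(h, J) = 1 (o(h, J) = -1/(-1) = -1*(-1) = 1)
s = 81 (s = (5 + 4)**2 = 9**2 = 81)
(-14*(1 - s))*o(0 + 6, -5) = -14*(1 - 1*81)*1 = -14*(1 - 81)*1 = -14*(-80)*1 = 1120*1 = 1120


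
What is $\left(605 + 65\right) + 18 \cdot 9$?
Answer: $832$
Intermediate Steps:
$\left(605 + 65\right) + 18 \cdot 9 = 670 + 162 = 832$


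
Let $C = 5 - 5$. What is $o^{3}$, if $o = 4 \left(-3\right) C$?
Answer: $0$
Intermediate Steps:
$C = 0$ ($C = 5 - 5 = 0$)
$o = 0$ ($o = 4 \left(-3\right) 0 = \left(-12\right) 0 = 0$)
$o^{3} = 0^{3} = 0$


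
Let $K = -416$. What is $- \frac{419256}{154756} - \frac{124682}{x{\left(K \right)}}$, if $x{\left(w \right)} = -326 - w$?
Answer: $- \frac{2416627579}{1741005} \approx -1388.1$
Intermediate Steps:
$- \frac{419256}{154756} - \frac{124682}{x{\left(K \right)}} = - \frac{419256}{154756} - \frac{124682}{-326 - -416} = \left(-419256\right) \frac{1}{154756} - \frac{124682}{-326 + 416} = - \frac{104814}{38689} - \frac{124682}{90} = - \frac{104814}{38689} - \frac{62341}{45} = - \frac{2416627579}{1741005}$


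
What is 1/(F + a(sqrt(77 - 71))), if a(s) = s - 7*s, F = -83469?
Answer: -27823/2322357915 + 2*sqrt(6)/2322357915 ≈ -1.1978e-5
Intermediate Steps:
a(s) = -6*s
1/(F + a(sqrt(77 - 71))) = 1/(-83469 - 6*sqrt(77 - 71)) = 1/(-83469 - 6*sqrt(6))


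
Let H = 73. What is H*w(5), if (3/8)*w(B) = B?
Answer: 2920/3 ≈ 973.33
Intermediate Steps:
w(B) = 8*B/3
H*w(5) = 73*((8/3)*5) = 73*(40/3) = 2920/3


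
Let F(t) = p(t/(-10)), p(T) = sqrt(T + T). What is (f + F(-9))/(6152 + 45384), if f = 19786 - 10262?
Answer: 2381/12884 + 3*sqrt(5)/257680 ≈ 0.18483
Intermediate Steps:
f = 9524
p(T) = sqrt(2)*sqrt(T) (p(T) = sqrt(2*T) = sqrt(2)*sqrt(T))
F(t) = sqrt(5)*sqrt(-t)/5 (F(t) = sqrt(2)*sqrt(t/(-10)) = sqrt(2)*sqrt(t*(-1/10)) = sqrt(2)*sqrt(-t/10) = sqrt(2)*(sqrt(10)*sqrt(-t)/10) = sqrt(5)*sqrt(-t)/5)
(f + F(-9))/(6152 + 45384) = (9524 + sqrt(5)*sqrt(-1*(-9))/5)/(6152 + 45384) = (9524 + sqrt(5)*sqrt(9)/5)/51536 = (9524 + (1/5)*sqrt(5)*3)*(1/51536) = (9524 + 3*sqrt(5)/5)*(1/51536) = 2381/12884 + 3*sqrt(5)/257680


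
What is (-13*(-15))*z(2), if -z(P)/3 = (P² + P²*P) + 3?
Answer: -8775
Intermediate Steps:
z(P) = -9 - 3*P² - 3*P³ (z(P) = -3*((P² + P²*P) + 3) = -3*((P² + P³) + 3) = -3*(3 + P² + P³) = -9 - 3*P² - 3*P³)
(-13*(-15))*z(2) = (-13*(-15))*(-9 - 3*2² - 3*2³) = 195*(-9 - 3*4 - 3*8) = 195*(-9 - 12 - 24) = 195*(-45) = -8775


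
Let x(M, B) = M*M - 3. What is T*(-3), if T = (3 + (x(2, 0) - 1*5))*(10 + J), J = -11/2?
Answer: 27/2 ≈ 13.500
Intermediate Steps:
J = -11/2 (J = -11*1/2 = -11/2 ≈ -5.5000)
x(M, B) = -3 + M**2 (x(M, B) = M**2 - 3 = -3 + M**2)
T = -9/2 (T = (3 + ((-3 + 2**2) - 1*5))*(10 - 11/2) = (3 + ((-3 + 4) - 5))*(9/2) = (3 + (1 - 5))*(9/2) = (3 - 4)*(9/2) = -1*9/2 = -9/2 ≈ -4.5000)
T*(-3) = -9/2*(-3) = 27/2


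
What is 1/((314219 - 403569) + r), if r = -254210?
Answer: -1/343560 ≈ -2.9107e-6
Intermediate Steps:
1/((314219 - 403569) + r) = 1/((314219 - 403569) - 254210) = 1/(-89350 - 254210) = 1/(-343560) = -1/343560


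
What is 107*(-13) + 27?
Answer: -1364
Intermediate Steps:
107*(-13) + 27 = -1391 + 27 = -1364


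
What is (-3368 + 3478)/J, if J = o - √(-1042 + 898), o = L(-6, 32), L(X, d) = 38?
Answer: 1045/397 + 330*I/397 ≈ 2.6322 + 0.83123*I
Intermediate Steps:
o = 38
J = 38 - 12*I (J = 38 - √(-1042 + 898) = 38 - √(-144) = 38 - 12*I ≈ 38.0 - 12.0*I)
(-3368 + 3478)/J = (-3368 + 3478)/(38 - 12*I) = 110*((38 + 12*I)/1588) = 55*(38 + 12*I)/794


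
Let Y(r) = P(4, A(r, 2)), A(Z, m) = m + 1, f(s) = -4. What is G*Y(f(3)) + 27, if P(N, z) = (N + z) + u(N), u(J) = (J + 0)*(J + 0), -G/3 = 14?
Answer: -939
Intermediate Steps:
A(Z, m) = 1 + m
G = -42 (G = -3*14 = -42)
u(J) = J² (u(J) = J*J = J²)
P(N, z) = N + z + N² (P(N, z) = (N + z) + N² = N + z + N²)
Y(r) = 23 (Y(r) = 4 + (1 + 2) + 4² = 4 + 3 + 16 = 23)
G*Y(f(3)) + 27 = -42*23 + 27 = -966 + 27 = -939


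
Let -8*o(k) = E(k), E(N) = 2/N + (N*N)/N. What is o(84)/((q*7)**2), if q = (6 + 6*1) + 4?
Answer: -3529/4214784 ≈ -0.00083729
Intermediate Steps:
E(N) = N + 2/N (E(N) = 2/N + N**2/N = 2/N + N = N + 2/N)
o(k) = -1/(4*k) - k/8 (o(k) = -(k + 2/k)/8 = -1/(4*k) - k/8)
q = 16 (q = (6 + 6) + 4 = 12 + 4 = 16)
o(84)/((q*7)**2) = ((1/8)*(-2 - 1*84**2)/84)/((16*7)**2) = ((1/8)*(1/84)*(-2 - 1*7056))/(112**2) = ((1/8)*(1/84)*(-2 - 7056))/12544 = ((1/8)*(1/84)*(-7058))*(1/12544) = -3529/336*1/12544 = -3529/4214784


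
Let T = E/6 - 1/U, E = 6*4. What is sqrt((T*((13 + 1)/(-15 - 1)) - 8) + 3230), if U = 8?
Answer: sqrt(205991)/8 ≈ 56.733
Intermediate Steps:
E = 24
T = 31/8 (T = 24/6 - 1/8 = 24*(1/6) - 1*1/8 = 4 - 1/8 = 31/8 ≈ 3.8750)
sqrt((T*((13 + 1)/(-15 - 1)) - 8) + 3230) = sqrt((31*((13 + 1)/(-15 - 1))/8 - 8) + 3230) = sqrt((31*(14/(-16))/8 - 8) + 3230) = sqrt((31*(14*(-1/16))/8 - 8) + 3230) = sqrt(((31/8)*(-7/8) - 8) + 3230) = sqrt((-217/64 - 8) + 3230) = sqrt(-729/64 + 3230) = sqrt(205991/64) = sqrt(205991)/8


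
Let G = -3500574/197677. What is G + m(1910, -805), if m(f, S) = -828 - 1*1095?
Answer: -383633445/197677 ≈ -1940.7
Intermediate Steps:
m(f, S) = -1923 (m(f, S) = -828 - 1095 = -1923)
G = -3500574/197677 (G = -3500574*1/197677 = -3500574/197677 ≈ -17.709)
G + m(1910, -805) = -3500574/197677 - 1923 = -383633445/197677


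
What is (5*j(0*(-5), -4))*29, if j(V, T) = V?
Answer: 0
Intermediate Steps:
(5*j(0*(-5), -4))*29 = (5*(0*(-5)))*29 = (5*0)*29 = 0*29 = 0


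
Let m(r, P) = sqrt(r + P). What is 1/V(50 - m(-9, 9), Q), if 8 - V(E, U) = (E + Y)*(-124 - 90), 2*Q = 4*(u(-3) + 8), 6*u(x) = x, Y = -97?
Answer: -1/10050 ≈ -9.9503e-5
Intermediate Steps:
u(x) = x/6
m(r, P) = sqrt(P + r)
Q = 15 (Q = (4*((1/6)*(-3) + 8))/2 = (4*(-1/2 + 8))/2 = (4*(15/2))/2 = (1/2)*30 = 15)
V(E, U) = -20750 + 214*E (V(E, U) = 8 - (E - 97)*(-124 - 90) = 8 - (-97 + E)*(-214) = 8 - (20758 - 214*E) = 8 + (-20758 + 214*E) = -20750 + 214*E)
1/V(50 - m(-9, 9), Q) = 1/(-20750 + 214*(50 - sqrt(9 - 9))) = 1/(-20750 + 214*(50 - sqrt(0))) = 1/(-20750 + 214*(50 - 1*0)) = 1/(-20750 + 214*(50 + 0)) = 1/(-20750 + 214*50) = 1/(-20750 + 10700) = 1/(-10050) = -1/10050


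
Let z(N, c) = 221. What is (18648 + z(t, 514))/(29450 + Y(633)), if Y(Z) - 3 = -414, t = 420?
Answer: 18869/29039 ≈ 0.64978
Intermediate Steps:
Y(Z) = -411 (Y(Z) = 3 - 414 = -411)
(18648 + z(t, 514))/(29450 + Y(633)) = (18648 + 221)/(29450 - 411) = 18869/29039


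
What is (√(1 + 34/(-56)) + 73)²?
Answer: (1022 + √77)²/196 ≈ 5420.9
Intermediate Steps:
(√(1 + 34/(-56)) + 73)² = (√(1 + 34*(-1/56)) + 73)² = (√(1 - 17/28) + 73)² = (√(11/28) + 73)² = (√77/14 + 73)² = (73 + √77/14)²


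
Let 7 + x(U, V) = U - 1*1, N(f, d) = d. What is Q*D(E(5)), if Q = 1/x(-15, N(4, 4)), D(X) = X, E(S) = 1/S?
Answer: -1/115 ≈ -0.0086956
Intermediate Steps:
E(S) = 1/S
x(U, V) = -8 + U (x(U, V) = -7 + (U - 1*1) = -7 + (U - 1) = -7 + (-1 + U) = -8 + U)
Q = -1/23 (Q = 1/(-8 - 15) = 1/(-23) = -1/23 ≈ -0.043478)
Q*D(E(5)) = -1/23/5 = -1/23*⅕ = -1/115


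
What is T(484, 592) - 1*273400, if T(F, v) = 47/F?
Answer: -132325553/484 ≈ -2.7340e+5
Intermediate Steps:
T(484, 592) - 1*273400 = 47/484 - 1*273400 = 47*(1/484) - 273400 = 47/484 - 273400 = -132325553/484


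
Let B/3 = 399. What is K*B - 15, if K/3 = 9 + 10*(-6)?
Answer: -183156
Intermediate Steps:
B = 1197 (B = 3*399 = 1197)
K = -153 (K = 3*(9 + 10*(-6)) = 3*(9 - 60) = 3*(-51) = -153)
K*B - 15 = -153*1197 - 15 = -183141 - 15 = -183156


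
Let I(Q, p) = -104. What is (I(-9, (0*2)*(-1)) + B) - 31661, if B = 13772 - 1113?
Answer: -19106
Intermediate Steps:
B = 12659
(I(-9, (0*2)*(-1)) + B) - 31661 = (-104 + 12659) - 31661 = 12555 - 31661 = -19106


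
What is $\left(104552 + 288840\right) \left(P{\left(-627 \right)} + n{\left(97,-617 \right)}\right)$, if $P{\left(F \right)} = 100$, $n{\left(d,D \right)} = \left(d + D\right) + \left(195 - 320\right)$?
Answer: $-214398640$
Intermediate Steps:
$n{\left(d,D \right)} = -125 + D + d$ ($n{\left(d,D \right)} = \left(D + d\right) - 125 = -125 + D + d$)
$\left(104552 + 288840\right) \left(P{\left(-627 \right)} + n{\left(97,-617 \right)}\right) = \left(104552 + 288840\right) \left(100 - 645\right) = 393392 \left(100 - 645\right) = 393392 \left(-545\right) = -214398640$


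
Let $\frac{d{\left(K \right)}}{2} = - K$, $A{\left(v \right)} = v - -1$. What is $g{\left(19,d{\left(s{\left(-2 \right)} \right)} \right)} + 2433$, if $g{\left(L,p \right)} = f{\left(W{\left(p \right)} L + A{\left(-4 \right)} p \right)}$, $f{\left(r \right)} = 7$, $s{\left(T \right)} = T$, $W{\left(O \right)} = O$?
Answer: $2440$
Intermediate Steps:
$A{\left(v \right)} = 1 + v$ ($A{\left(v \right)} = v + 1 = 1 + v$)
$d{\left(K \right)} = - 2 K$ ($d{\left(K \right)} = 2 \left(- K\right) = - 2 K$)
$g{\left(L,p \right)} = 7$
$g{\left(19,d{\left(s{\left(-2 \right)} \right)} \right)} + 2433 = 7 + 2433 = 2440$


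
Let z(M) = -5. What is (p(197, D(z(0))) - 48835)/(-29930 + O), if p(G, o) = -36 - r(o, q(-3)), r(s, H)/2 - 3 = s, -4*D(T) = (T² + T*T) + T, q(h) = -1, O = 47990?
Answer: -97709/36120 ≈ -2.7051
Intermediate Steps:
D(T) = -T²/2 - T/4 (D(T) = -((T² + T*T) + T)/4 = -((T² + T²) + T)/4 = -(2*T² + T)/4 = -(T + 2*T²)/4 = -T²/2 - T/4)
r(s, H) = 6 + 2*s
p(G, o) = -42 - 2*o (p(G, o) = -36 - (6 + 2*o) = -36 + (-6 - 2*o) = -42 - 2*o)
(p(197, D(z(0))) - 48835)/(-29930 + O) = ((-42 - (-1)*(-5)*(1 + 2*(-5))/2) - 48835)/(-29930 + 47990) = ((-42 - (-1)*(-5)*(1 - 10)/2) - 48835)/18060 = ((-42 - (-1)*(-5)*(-9)/2) - 48835)*(1/18060) = ((-42 - 2*(-45/4)) - 48835)*(1/18060) = ((-42 + 45/2) - 48835)*(1/18060) = (-39/2 - 48835)*(1/18060) = -97709/2*1/18060 = -97709/36120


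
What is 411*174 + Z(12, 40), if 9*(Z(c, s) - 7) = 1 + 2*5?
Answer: 643700/9 ≈ 71522.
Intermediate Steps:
Z(c, s) = 74/9 (Z(c, s) = 7 + (1 + 2*5)/9 = 7 + (1 + 10)/9 = 7 + (⅑)*11 = 7 + 11/9 = 74/9)
411*174 + Z(12, 40) = 411*174 + 74/9 = 71514 + 74/9 = 643700/9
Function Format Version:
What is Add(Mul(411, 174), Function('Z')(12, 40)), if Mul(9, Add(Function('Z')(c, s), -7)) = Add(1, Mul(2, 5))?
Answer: Rational(643700, 9) ≈ 71522.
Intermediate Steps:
Function('Z')(c, s) = Rational(74, 9) (Function('Z')(c, s) = Add(7, Mul(Rational(1, 9), Add(1, Mul(2, 5)))) = Add(7, Mul(Rational(1, 9), Add(1, 10))) = Add(7, Mul(Rational(1, 9), 11)) = Add(7, Rational(11, 9)) = Rational(74, 9))
Add(Mul(411, 174), Function('Z')(12, 40)) = Add(Mul(411, 174), Rational(74, 9)) = Add(71514, Rational(74, 9)) = Rational(643700, 9)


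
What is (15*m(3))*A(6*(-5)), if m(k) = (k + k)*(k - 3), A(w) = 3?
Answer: 0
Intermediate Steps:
m(k) = 2*k*(-3 + k) (m(k) = (2*k)*(-3 + k) = 2*k*(-3 + k))
(15*m(3))*A(6*(-5)) = (15*(2*3*(-3 + 3)))*3 = (15*(2*3*0))*3 = (15*0)*3 = 0*3 = 0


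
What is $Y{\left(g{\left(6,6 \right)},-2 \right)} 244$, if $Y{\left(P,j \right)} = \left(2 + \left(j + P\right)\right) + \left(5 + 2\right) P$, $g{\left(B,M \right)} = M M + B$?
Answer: $81984$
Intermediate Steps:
$g{\left(B,M \right)} = B + M^{2}$ ($g{\left(B,M \right)} = M^{2} + B = B + M^{2}$)
$Y{\left(P,j \right)} = 2 + j + 8 P$ ($Y{\left(P,j \right)} = \left(2 + \left(P + j\right)\right) + 7 P = \left(2 + P + j\right) + 7 P = 2 + j + 8 P$)
$Y{\left(g{\left(6,6 \right)},-2 \right)} 244 = \left(2 - 2 + 8 \left(6 + 6^{2}\right)\right) 244 = \left(2 - 2 + 8 \left(6 + 36\right)\right) 244 = \left(2 - 2 + 8 \cdot 42\right) 244 = \left(2 - 2 + 336\right) 244 = 336 \cdot 244 = 81984$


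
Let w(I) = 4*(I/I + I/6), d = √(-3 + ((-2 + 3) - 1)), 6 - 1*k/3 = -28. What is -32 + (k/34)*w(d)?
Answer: -20 + 2*I*√3 ≈ -20.0 + 3.4641*I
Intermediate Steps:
k = 102 (k = 18 - 3*(-28) = 18 + 84 = 102)
d = I*√3 (d = √(-3 + (1 - 1)) = √(-3 + 0) = √(-3) = I*√3 ≈ 1.732*I)
w(I) = 4 + 2*I/3 (w(I) = 4*(1 + I*(⅙)) = 4*(1 + I/6) = 4 + 2*I/3)
-32 + (k/34)*w(d) = -32 + (102/34)*(4 + 2*(I*√3)/3) = -32 + (102*(1/34))*(4 + 2*I*√3/3) = -32 + 3*(4 + 2*I*√3/3) = -32 + (12 + 2*I*√3) = -20 + 2*I*√3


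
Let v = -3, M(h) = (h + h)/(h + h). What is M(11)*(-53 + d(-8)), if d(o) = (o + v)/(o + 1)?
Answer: -360/7 ≈ -51.429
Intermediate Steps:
M(h) = 1 (M(h) = (2*h)/((2*h)) = (2*h)*(1/(2*h)) = 1)
d(o) = (-3 + o)/(1 + o) (d(o) = (o - 3)/(o + 1) = (-3 + o)/(1 + o))
M(11)*(-53 + d(-8)) = 1*(-53 + (-3 - 8)/(1 - 8)) = 1*(-53 - 11/(-7)) = 1*(-53 - ⅐*(-11)) = 1*(-53 + 11/7) = 1*(-360/7) = -360/7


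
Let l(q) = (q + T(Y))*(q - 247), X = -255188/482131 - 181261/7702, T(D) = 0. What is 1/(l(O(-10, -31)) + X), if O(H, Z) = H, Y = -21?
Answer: 3713372962/9454011507173 ≈ 0.00039278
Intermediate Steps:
X = -89357005167/3713372962 (X = -255188*1/482131 - 181261*1/7702 = -255188/482131 - 181261/7702 = -89357005167/3713372962 ≈ -24.064)
l(q) = q*(-247 + q) (l(q) = (q + 0)*(q - 247) = q*(-247 + q))
1/(l(O(-10, -31)) + X) = 1/(-10*(-247 - 10) - 89357005167/3713372962) = 1/(-10*(-257) - 89357005167/3713372962) = 1/(2570 - 89357005167/3713372962) = 1/(9454011507173/3713372962) = 3713372962/9454011507173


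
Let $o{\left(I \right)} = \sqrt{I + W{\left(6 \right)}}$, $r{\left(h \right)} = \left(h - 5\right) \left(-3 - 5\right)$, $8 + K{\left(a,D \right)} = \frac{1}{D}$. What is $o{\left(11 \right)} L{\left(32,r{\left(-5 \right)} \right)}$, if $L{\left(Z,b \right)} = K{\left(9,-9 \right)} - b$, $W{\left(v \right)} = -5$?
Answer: $- \frac{793 \sqrt{6}}{9} \approx -215.83$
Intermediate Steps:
$K{\left(a,D \right)} = -8 + \frac{1}{D}$
$r{\left(h \right)} = 40 - 8 h$ ($r{\left(h \right)} = \left(-5 + h\right) \left(-8\right) = 40 - 8 h$)
$L{\left(Z,b \right)} = - \frac{73}{9} - b$ ($L{\left(Z,b \right)} = \left(-8 + \frac{1}{-9}\right) - b = \left(-8 - \frac{1}{9}\right) - b = - \frac{73}{9} - b$)
$o{\left(I \right)} = \sqrt{-5 + I}$ ($o{\left(I \right)} = \sqrt{I - 5} = \sqrt{-5 + I}$)
$o{\left(11 \right)} L{\left(32,r{\left(-5 \right)} \right)} = \sqrt{-5 + 11} \left(- \frac{73}{9} - \left(40 - -40\right)\right) = \sqrt{6} \left(- \frac{73}{9} - \left(40 + 40\right)\right) = \sqrt{6} \left(- \frac{73}{9} - 80\right) = \sqrt{6} \left(- \frac{793}{9}\right) = - \frac{793 \sqrt{6}}{9}$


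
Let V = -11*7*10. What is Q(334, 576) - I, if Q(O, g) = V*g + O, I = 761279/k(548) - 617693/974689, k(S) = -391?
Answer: -168157439204020/381103399 ≈ -4.4124e+5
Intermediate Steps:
V = -770 (V = -77*10 = -770)
I = -742251785194/381103399 (I = 761279/(-391) - 617693/974689 = 761279*(-1/391) - 617693*1/974689 = -761279/391 - 617693/974689 = -742251785194/381103399 ≈ -1947.6)
Q(O, g) = O - 770*g (Q(O, g) = -770*g + O = O - 770*g)
Q(334, 576) - I = (334 - 770*576) - 1*(-742251785194/381103399) = (334 - 443520) + 742251785194/381103399 = -443186 + 742251785194/381103399 = -168157439204020/381103399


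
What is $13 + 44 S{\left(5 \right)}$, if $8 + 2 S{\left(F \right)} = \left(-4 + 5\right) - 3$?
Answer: $-207$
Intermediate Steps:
$S{\left(F \right)} = -5$ ($S{\left(F \right)} = -4 + \frac{\left(-4 + 5\right) - 3}{2} = -4 + \frac{1 - 3}{2} = -4 + \frac{1}{2} \left(-2\right) = -4 - 1 = -5$)
$13 + 44 S{\left(5 \right)} = 13 + 44 \left(-5\right) = 13 - 220 = -207$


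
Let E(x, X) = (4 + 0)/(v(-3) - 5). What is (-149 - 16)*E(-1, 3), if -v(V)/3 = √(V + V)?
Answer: 3300/79 - 1980*I*√6/79 ≈ 41.772 - 61.392*I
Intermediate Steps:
v(V) = -3*√2*√V (v(V) = -3*√(V + V) = -3*√2*√V)
E(x, X) = 4/(-5 - 3*I*√6) (E(x, X) = (4 + 0)/(-3*√2*√(-3) - 5) = 4/(-3*√2*I*√3 - 5) = 4/(-3*I*√6 - 5) = 4/(-5 - 3*I*√6))
(-149 - 16)*E(-1, 3) = (-149 - 16)*(-20/79 + 12*I*√6/79) = -165*(-20/79 + 12*I*√6/79) = 3300/79 - 1980*I*√6/79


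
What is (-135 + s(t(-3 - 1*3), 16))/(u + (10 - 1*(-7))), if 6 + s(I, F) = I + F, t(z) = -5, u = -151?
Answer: 65/67 ≈ 0.97015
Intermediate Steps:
s(I, F) = -6 + F + I (s(I, F) = -6 + (I + F) = -6 + (F + I) = -6 + F + I)
(-135 + s(t(-3 - 1*3), 16))/(u + (10 - 1*(-7))) = (-135 + (-6 + 16 - 5))/(-151 + (10 - 1*(-7))) = (-135 + 5)/(-151 + (10 + 7)) = -130/(-151 + 17) = -130/(-134) = -130*(-1/134) = 65/67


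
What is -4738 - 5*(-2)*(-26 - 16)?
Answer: -5158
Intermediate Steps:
-4738 - 5*(-2)*(-26 - 16) = -4738 - (-10)*(-42) = -4738 - 1*420 = -4738 - 420 = -5158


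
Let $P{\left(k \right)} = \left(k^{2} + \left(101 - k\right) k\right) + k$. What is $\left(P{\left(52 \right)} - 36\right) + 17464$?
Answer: $22732$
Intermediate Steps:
$P{\left(k \right)} = k + k^{2} + k \left(101 - k\right)$ ($P{\left(k \right)} = \left(k^{2} + k \left(101 - k\right)\right) + k = k + k^{2} + k \left(101 - k\right)$)
$\left(P{\left(52 \right)} - 36\right) + 17464 = \left(102 \cdot 52 - 36\right) + 17464 = \left(5304 - 36\right) + 17464 = 5268 + 17464 = 22732$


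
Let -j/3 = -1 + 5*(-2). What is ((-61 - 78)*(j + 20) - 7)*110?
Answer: -811140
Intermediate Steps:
j = 33 (j = -3*(-1 + 5*(-2)) = -3*(-1 - 10) = -3*(-11) = 33)
((-61 - 78)*(j + 20) - 7)*110 = ((-61 - 78)*(33 + 20) - 7)*110 = (-139*53 - 7)*110 = (-7367 - 7)*110 = -7374*110 = -811140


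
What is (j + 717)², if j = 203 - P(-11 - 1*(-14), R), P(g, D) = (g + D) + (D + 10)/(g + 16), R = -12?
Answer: 311628409/361 ≈ 8.6324e+5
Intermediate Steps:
P(g, D) = D + g + (10 + D)/(16 + g) (P(g, D) = (D + g) + (10 + D)/(16 + g) = D + g + (10 + D)/(16 + g))
j = 4030/19 (j = 203 - (10 + (-11 - 1*(-14))² + 16*(-11 - 1*(-14)) + 17*(-12) - 12*(-11 - 1*(-14)))/(16 + (-11 - 1*(-14))) = 203 - (10 + (-11 + 14)² + 16*(-11 + 14) - 204 - 12*(-11 + 14))/(16 + (-11 + 14)) = 203 - (10 + 3² + 16*3 - 204 - 12*3)/(16 + 3) = 203 - (10 + 9 + 48 - 204 - 36)/19 = 203 - (-173)/19 = 203 - 1*(-173/19) = 203 + 173/19 = 4030/19 ≈ 212.11)
(j + 717)² = (4030/19 + 717)² = (17653/19)² = 311628409/361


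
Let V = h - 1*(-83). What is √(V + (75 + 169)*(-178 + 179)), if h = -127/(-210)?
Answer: √14447370/210 ≈ 18.100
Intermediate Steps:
h = 127/210 (h = -127*(-1/210) = 127/210 ≈ 0.60476)
V = 17557/210 (V = 127/210 - 1*(-83) = 127/210 + 83 = 17557/210 ≈ 83.605)
√(V + (75 + 169)*(-178 + 179)) = √(17557/210 + (75 + 169)*(-178 + 179)) = √(17557/210 + 244*1) = √(17557/210 + 244) = √(68797/210) = √14447370/210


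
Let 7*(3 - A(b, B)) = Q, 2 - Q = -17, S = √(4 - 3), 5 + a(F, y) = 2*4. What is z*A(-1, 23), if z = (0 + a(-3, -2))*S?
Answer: 6/7 ≈ 0.85714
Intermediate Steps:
a(F, y) = 3 (a(F, y) = -5 + 2*4 = -5 + 8 = 3)
S = 1 (S = √1 = 1)
z = 3 (z = (0 + 3)*1 = 3*1 = 3)
Q = 19 (Q = 2 - 1*(-17) = 2 + 17 = 19)
A(b, B) = 2/7 (A(b, B) = 3 - ⅐*19 = 3 - 19/7 = 2/7)
z*A(-1, 23) = 3*(2/7) = 6/7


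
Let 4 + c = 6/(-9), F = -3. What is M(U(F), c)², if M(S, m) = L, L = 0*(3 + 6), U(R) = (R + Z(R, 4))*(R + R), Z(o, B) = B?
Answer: 0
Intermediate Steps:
U(R) = 2*R*(4 + R) (U(R) = (R + 4)*(R + R) = (4 + R)*(2*R) = 2*R*(4 + R))
c = -14/3 (c = -4 + 6/(-9) = -4 + 6*(-⅑) = -4 - ⅔ = -14/3 ≈ -4.6667)
L = 0 (L = 0*9 = 0)
M(S, m) = 0
M(U(F), c)² = 0² = 0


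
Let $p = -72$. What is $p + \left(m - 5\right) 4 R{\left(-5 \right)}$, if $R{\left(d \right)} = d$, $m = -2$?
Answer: $68$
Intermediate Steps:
$p + \left(m - 5\right) 4 R{\left(-5 \right)} = -72 + \left(-2 - 5\right) 4 \left(-5\right) = -72 + \left(-7\right) 4 \left(-5\right) = -72 - -140 = -72 + 140 = 68$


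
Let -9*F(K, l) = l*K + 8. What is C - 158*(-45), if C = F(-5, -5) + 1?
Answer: 21322/3 ≈ 7107.3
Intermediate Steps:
F(K, l) = -8/9 - K*l/9 (F(K, l) = -(l*K + 8)/9 = -(K*l + 8)/9 = -(8 + K*l)/9 = -8/9 - K*l/9)
C = -8/3 (C = (-8/9 - 1/9*(-5)*(-5)) + 1 = (-8/9 - 25/9) + 1 = -11/3 + 1 = -8/3 ≈ -2.6667)
C - 158*(-45) = -8/3 - 158*(-45) = -8/3 + 7110 = 21322/3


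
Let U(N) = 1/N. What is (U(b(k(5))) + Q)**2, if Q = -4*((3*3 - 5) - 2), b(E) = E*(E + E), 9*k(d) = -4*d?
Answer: 39929761/640000 ≈ 62.390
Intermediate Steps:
k(d) = -4*d/9 (k(d) = (-4*d)/9 = -4*d/9)
b(E) = 2*E**2 (b(E) = E*(2*E) = 2*E**2)
Q = -8 (Q = -4*((9 - 5) - 2) = -4*(4 - 2) = -4*2 = -8)
(U(b(k(5))) + Q)**2 = (1/(2*(-4/9*5)**2) - 8)**2 = (1/(2*(-20/9)**2) - 8)**2 = (1/(2*(400/81)) - 8)**2 = (1/(800/81) - 8)**2 = (81/800 - 8)**2 = (-6319/800)**2 = 39929761/640000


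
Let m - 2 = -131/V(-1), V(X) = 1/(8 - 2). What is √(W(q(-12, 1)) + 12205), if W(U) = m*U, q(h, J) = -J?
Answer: √12989 ≈ 113.97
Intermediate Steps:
V(X) = ⅙ (V(X) = 1/6 = ⅙)
m = -784 (m = 2 - 131/⅙ = 2 - 131*6 = 2 - 786 = -784)
W(U) = -784*U
√(W(q(-12, 1)) + 12205) = √(-(-784) + 12205) = √(-784*(-1) + 12205) = √(784 + 12205) = √12989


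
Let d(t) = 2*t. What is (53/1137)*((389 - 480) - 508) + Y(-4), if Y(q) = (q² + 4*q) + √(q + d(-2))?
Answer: -31747/1137 + 2*I*√2 ≈ -27.922 + 2.8284*I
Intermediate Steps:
Y(q) = q² + √(-4 + q) + 4*q (Y(q) = (q² + 4*q) + √(q + 2*(-2)) = (q² + 4*q) + √(q - 4) = (q² + 4*q) + √(-4 + q) = q² + √(-4 + q) + 4*q)
(53/1137)*((389 - 480) - 508) + Y(-4) = (53/1137)*((389 - 480) - 508) + ((-4)² + √(-4 - 4) + 4*(-4)) = (53*(1/1137))*(-91 - 508) + (16 + √(-8) - 16) = (53/1137)*(-599) + (16 + 2*I*√2 - 16) = -31747/1137 + 2*I*√2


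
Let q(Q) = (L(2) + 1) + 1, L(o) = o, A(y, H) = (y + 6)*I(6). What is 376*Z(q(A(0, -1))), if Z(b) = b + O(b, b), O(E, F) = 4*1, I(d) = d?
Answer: 3008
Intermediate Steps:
O(E, F) = 4
A(y, H) = 36 + 6*y (A(y, H) = (y + 6)*6 = (6 + y)*6 = 36 + 6*y)
q(Q) = 4 (q(Q) = (2 + 1) + 1 = 3 + 1 = 4)
Z(b) = 4 + b (Z(b) = b + 4 = 4 + b)
376*Z(q(A(0, -1))) = 376*(4 + 4) = 376*8 = 3008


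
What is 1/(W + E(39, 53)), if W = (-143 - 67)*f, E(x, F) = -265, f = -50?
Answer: 1/10235 ≈ 9.7704e-5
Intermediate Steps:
W = 10500 (W = (-143 - 67)*(-50) = -210*(-50) = 10500)
1/(W + E(39, 53)) = 1/(10500 - 265) = 1/10235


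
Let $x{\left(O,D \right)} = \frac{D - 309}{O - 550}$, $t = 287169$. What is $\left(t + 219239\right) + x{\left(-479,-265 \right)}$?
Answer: $\frac{74442058}{147} \approx 5.0641 \cdot 10^{5}$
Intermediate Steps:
$x{\left(O,D \right)} = \frac{-309 + D}{-550 + O}$
$\left(t + 219239\right) + x{\left(-479,-265 \right)} = \left(287169 + 219239\right) + \frac{-309 - 265}{-550 - 479} = 506408 + \frac{1}{-1029} \left(-574\right) = 506408 - - \frac{82}{147} = 506408 + \frac{82}{147} = \frac{74442058}{147}$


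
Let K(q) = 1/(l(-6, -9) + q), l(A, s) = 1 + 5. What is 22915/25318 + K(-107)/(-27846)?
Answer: 16111806352/17801376957 ≈ 0.90509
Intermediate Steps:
l(A, s) = 6
K(q) = 1/(6 + q)
22915/25318 + K(-107)/(-27846) = 22915/25318 + 1/((6 - 107)*(-27846)) = 22915*(1/25318) - 1/27846/(-101) = 22915/25318 - 1/101*(-1/27846) = 22915/25318 + 1/2812446 = 16111806352/17801376957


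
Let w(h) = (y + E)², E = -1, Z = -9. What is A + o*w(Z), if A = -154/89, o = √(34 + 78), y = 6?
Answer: -154/89 + 100*√7 ≈ 262.84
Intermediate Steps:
o = 4*√7 (o = √112 = 4*√7 ≈ 10.583)
A = -154/89 (A = -154*1/89 = -154/89 ≈ -1.7303)
w(h) = 25 (w(h) = (6 - 1)² = 5² = 25)
A + o*w(Z) = -154/89 + (4*√7)*25 = -154/89 + 100*√7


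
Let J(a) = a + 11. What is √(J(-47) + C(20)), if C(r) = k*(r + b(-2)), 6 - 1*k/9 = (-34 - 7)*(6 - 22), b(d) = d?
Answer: 6*I*√2926 ≈ 324.56*I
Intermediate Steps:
k = -5850 (k = 54 - 9*(-34 - 7)*(6 - 22) = 54 - (-369)*(-16) = 54 - 9*656 = 54 - 5904 = -5850)
C(r) = 11700 - 5850*r (C(r) = -5850*(r - 2) = -5850*(-2 + r) = 11700 - 5850*r)
J(a) = 11 + a
√(J(-47) + C(20)) = √((11 - 47) + (11700 - 5850*20)) = √(-36 + (11700 - 117000)) = √(-36 - 105300) = √(-105336) = 6*I*√2926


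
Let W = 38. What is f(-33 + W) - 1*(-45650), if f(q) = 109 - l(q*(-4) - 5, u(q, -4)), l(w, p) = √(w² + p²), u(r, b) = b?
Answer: 45759 - √641 ≈ 45734.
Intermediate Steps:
l(w, p) = √(p² + w²)
f(q) = 109 - √(16 + (-5 - 4*q)²) (f(q) = 109 - √((-4)² + (q*(-4) - 5)²) = 109 - √(16 + (-4*q - 5)²) = 109 - √(16 + (-5 - 4*q)²))
f(-33 + W) - 1*(-45650) = (109 - √(16 + (5 + 4*(-33 + 38))²)) - 1*(-45650) = (109 - √(16 + (5 + 4*5)²)) + 45650 = (109 - √(16 + (5 + 20)²)) + 45650 = (109 - √(16 + 25²)) + 45650 = (109 - √(16 + 625)) + 45650 = (109 - √641) + 45650 = 45759 - √641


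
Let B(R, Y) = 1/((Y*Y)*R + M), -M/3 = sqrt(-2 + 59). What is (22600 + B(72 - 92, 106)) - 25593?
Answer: -151143740340511/50499077887 + 3*sqrt(57)/50499077887 ≈ -2993.0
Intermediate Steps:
M = -3*sqrt(57) (M = -3*sqrt(-2 + 59) = -3*sqrt(57) ≈ -22.650)
B(R, Y) = 1/(-3*sqrt(57) + R*Y**2) (B(R, Y) = 1/((Y*Y)*R - 3*sqrt(57)) = 1/(Y**2*R - 3*sqrt(57)) = 1/(R*Y**2 - 3*sqrt(57)) = 1/(-3*sqrt(57) + R*Y**2))
(22600 + B(72 - 92, 106)) - 25593 = (22600 + 1/(-3*sqrt(57) + (72 - 92)*106**2)) - 25593 = (22600 + 1/(-3*sqrt(57) - 20*11236)) - 25593 = (22600 + 1/(-3*sqrt(57) - 224720)) - 25593 = (22600 + 1/(-224720 - 3*sqrt(57))) - 25593 = -2993 + 1/(-224720 - 3*sqrt(57))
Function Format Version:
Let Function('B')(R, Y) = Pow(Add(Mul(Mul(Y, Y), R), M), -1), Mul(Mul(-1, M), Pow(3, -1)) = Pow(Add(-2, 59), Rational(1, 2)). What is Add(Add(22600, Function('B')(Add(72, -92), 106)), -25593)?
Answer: Add(Rational(-151143740340511, 50499077887), Mul(Rational(3, 50499077887), Pow(57, Rational(1, 2)))) ≈ -2993.0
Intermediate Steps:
M = Mul(-3, Pow(57, Rational(1, 2))) (M = Mul(-3, Pow(Add(-2, 59), Rational(1, 2))) = Mul(-3, Pow(57, Rational(1, 2))) ≈ -22.650)
Function('B')(R, Y) = Pow(Add(Mul(-3, Pow(57, Rational(1, 2))), Mul(R, Pow(Y, 2))), -1) (Function('B')(R, Y) = Pow(Add(Mul(Mul(Y, Y), R), Mul(-3, Pow(57, Rational(1, 2)))), -1) = Pow(Add(Mul(Pow(Y, 2), R), Mul(-3, Pow(57, Rational(1, 2)))), -1) = Pow(Add(Mul(R, Pow(Y, 2)), Mul(-3, Pow(57, Rational(1, 2)))), -1) = Pow(Add(Mul(-3, Pow(57, Rational(1, 2))), Mul(R, Pow(Y, 2))), -1))
Add(Add(22600, Function('B')(Add(72, -92), 106)), -25593) = Add(Add(22600, Pow(Add(Mul(-3, Pow(57, Rational(1, 2))), Mul(Add(72, -92), Pow(106, 2))), -1)), -25593) = Add(Add(22600, Pow(Add(Mul(-3, Pow(57, Rational(1, 2))), Mul(-20, 11236)), -1)), -25593) = Add(Add(22600, Pow(Add(Mul(-3, Pow(57, Rational(1, 2))), -224720), -1)), -25593) = Add(Add(22600, Pow(Add(-224720, Mul(-3, Pow(57, Rational(1, 2)))), -1)), -25593) = Add(-2993, Pow(Add(-224720, Mul(-3, Pow(57, Rational(1, 2)))), -1))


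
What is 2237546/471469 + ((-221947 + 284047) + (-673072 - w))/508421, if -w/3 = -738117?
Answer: -194436834621/239704740449 ≈ -0.81115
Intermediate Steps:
w = 2214351 (w = -3*(-738117) = 2214351)
2237546/471469 + ((-221947 + 284047) + (-673072 - w))/508421 = 2237546/471469 + ((-221947 + 284047) + (-673072 - 1*2214351))/508421 = 2237546*(1/471469) + (62100 + (-673072 - 2214351))*(1/508421) = 2237546/471469 + (62100 - 2887423)*(1/508421) = 2237546/471469 - 2825323*1/508421 = 2237546/471469 - 2825323/508421 = -194436834621/239704740449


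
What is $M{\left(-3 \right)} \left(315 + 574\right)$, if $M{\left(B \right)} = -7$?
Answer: $-6223$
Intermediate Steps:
$M{\left(-3 \right)} \left(315 + 574\right) = - 7 \left(315 + 574\right) = \left(-7\right) 889 = -6223$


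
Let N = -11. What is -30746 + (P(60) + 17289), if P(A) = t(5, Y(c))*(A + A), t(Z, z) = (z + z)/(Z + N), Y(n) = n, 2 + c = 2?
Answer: -13457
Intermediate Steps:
c = 0 (c = -2 + 2 = 0)
t(Z, z) = 2*z/(-11 + Z) (t(Z, z) = (z + z)/(Z - 11) = (2*z)/(-11 + Z) = 2*z/(-11 + Z))
P(A) = 0 (P(A) = (2*0/(-11 + 5))*(A + A) = (2*0/(-6))*(2*A) = (2*0*(-1/6))*(2*A) = 0*(2*A) = 0)
-30746 + (P(60) + 17289) = -30746 + (0 + 17289) = -30746 + 17289 = -13457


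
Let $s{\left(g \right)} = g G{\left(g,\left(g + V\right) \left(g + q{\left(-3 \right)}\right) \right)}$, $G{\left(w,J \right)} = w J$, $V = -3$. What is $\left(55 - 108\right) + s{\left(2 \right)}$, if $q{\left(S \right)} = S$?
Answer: $-49$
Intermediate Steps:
$G{\left(w,J \right)} = J w$
$s{\left(g \right)} = g^{2} \left(-3 + g\right)^{2}$ ($s{\left(g \right)} = g \left(g - 3\right) \left(g - 3\right) g = g \left(-3 + g\right) \left(-3 + g\right) g = g \left(-3 + g\right)^{2} g = g g \left(-3 + g\right)^{2} = g^{2} \left(-3 + g\right)^{2}$)
$\left(55 - 108\right) + s{\left(2 \right)} = \left(55 - 108\right) + 2^{2} \left(9 + 2^{2} - 12\right) = -53 + 4 \left(9 + 4 - 12\right) = -53 + 4 \cdot 1 = -53 + 4 = -49$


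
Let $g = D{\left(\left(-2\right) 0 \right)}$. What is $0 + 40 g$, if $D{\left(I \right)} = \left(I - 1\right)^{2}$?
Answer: $40$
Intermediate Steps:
$D{\left(I \right)} = \left(-1 + I\right)^{2}$
$g = 1$ ($g = \left(-1 - 0\right)^{2} = \left(-1 + 0\right)^{2} = \left(-1\right)^{2} = 1$)
$0 + 40 g = 0 + 40 \cdot 1 = 0 + 40 = 40$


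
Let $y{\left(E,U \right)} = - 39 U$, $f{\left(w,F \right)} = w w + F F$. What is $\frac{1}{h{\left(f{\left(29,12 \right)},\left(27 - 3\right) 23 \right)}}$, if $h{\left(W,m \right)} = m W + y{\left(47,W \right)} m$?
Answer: $- \frac{1}{20661360} \approx -4.8399 \cdot 10^{-8}$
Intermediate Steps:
$f{\left(w,F \right)} = F^{2} + w^{2}$ ($f{\left(w,F \right)} = w^{2} + F^{2} = F^{2} + w^{2}$)
$h{\left(W,m \right)} = - 38 W m$ ($h{\left(W,m \right)} = m W + - 39 W m = W m - 39 W m = - 38 W m$)
$\frac{1}{h{\left(f{\left(29,12 \right)},\left(27 - 3\right) 23 \right)}} = \frac{1}{\left(-38\right) \left(12^{2} + 29^{2}\right) \left(27 - 3\right) 23} = \frac{1}{\left(-38\right) \left(144 + 841\right) 24 \cdot 23} = \frac{1}{\left(-38\right) 985 \cdot 552} = \frac{1}{-20661360} = - \frac{1}{20661360}$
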